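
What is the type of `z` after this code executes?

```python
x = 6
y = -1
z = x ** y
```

int ** negative = float

float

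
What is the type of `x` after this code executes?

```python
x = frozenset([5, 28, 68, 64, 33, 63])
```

frozenset() returns frozenset

frozenset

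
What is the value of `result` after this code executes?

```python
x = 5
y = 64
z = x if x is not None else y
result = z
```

x = 5; y = 64; z = 5; result = 5

5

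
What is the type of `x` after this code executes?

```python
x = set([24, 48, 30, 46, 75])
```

set() constructor returns set

set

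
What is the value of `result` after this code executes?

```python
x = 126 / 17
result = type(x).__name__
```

x is float; result = 'float'

'float'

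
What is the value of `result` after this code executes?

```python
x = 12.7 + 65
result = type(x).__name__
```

x is float; result = 'float'

'float'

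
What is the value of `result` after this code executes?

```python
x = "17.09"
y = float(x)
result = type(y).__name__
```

x is str; y is float; result = 'float'

'float'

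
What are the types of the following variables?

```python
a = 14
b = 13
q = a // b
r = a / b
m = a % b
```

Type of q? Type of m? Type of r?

// returns int; % of ints returns int; / returns float

int, int, float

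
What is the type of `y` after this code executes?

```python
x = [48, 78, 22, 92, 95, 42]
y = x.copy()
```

list.copy() returns list

list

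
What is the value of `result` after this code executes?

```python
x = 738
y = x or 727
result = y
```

x = 738; y = 738; result = 738

738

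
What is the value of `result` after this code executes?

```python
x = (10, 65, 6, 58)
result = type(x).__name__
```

x is tuple; result = 'tuple'

'tuple'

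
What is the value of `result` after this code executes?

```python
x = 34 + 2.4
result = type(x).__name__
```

x is float; result = 'float'

'float'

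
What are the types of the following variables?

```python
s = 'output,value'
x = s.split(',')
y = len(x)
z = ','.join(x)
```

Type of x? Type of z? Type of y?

str.split() returns list; str.join() returns str; len() returns int

list, str, int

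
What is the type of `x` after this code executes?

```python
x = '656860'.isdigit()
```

str.isdigit() returns bool

bool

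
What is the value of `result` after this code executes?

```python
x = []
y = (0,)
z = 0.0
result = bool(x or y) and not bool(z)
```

x = []; y = (0,); z = 0.0; result = True

True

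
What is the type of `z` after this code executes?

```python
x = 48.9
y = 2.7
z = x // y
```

float // float = float

float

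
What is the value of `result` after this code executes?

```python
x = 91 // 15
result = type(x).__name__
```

x is int; result = 'int'

'int'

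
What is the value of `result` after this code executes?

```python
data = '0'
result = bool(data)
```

data = '0'; result = True

True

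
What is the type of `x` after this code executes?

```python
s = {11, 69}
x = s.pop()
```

Popping from set[int] returns int

int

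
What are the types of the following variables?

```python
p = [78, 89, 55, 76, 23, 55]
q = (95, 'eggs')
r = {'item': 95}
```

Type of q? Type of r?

q is assigned a tuple (parenthesized, comma-separated values); r is assigned a dict literal ({key: value})

tuple, dict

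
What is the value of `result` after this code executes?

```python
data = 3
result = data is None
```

data = 3; result = False

False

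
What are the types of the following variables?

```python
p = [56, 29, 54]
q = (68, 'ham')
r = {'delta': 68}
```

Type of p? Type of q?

p is assigned a list literal (square brackets); q is assigned a tuple (parenthesized, comma-separated values)

list, tuple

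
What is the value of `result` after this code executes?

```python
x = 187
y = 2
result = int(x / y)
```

x = 187; y = 2; result = 93

93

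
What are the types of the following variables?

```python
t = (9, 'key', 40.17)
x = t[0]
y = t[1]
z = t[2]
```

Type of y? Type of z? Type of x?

tuple[1] is str; tuple[2] is float; tuple[0] is int

str, float, int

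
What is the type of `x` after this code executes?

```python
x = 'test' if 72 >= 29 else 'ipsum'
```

Both branches of conditional are str

str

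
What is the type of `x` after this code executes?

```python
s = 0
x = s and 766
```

'and' returns first falsy value (0 is int)

int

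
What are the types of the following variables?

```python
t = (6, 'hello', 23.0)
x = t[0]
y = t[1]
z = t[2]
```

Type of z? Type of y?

tuple[2] is float; tuple[1] is str

float, str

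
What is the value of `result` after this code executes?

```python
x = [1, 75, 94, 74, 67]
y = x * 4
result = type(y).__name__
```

x is list; y is list; result = 'list'

'list'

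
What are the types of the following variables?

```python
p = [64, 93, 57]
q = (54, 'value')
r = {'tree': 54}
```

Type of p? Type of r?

p is assigned a list literal (square brackets); r is assigned a dict literal ({key: value})

list, dict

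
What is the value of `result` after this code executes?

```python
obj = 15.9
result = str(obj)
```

obj = 15.9; result = '15.9'

'15.9'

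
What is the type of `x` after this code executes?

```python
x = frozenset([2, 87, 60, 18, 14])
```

frozenset() returns frozenset

frozenset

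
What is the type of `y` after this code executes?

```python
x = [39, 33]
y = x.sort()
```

list.sort() returns None (mutates in place)

NoneType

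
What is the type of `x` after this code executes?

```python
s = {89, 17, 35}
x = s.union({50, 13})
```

set.union() returns a new set

set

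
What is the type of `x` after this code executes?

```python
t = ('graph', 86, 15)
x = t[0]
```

Index 0 of tuple is a str literal

str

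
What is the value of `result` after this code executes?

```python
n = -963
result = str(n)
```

n = -963; result = '-963'

'-963'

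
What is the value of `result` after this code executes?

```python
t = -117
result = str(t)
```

t = -117; result = '-117'

'-117'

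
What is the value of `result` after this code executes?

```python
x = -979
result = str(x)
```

x = -979; result = '-979'

'-979'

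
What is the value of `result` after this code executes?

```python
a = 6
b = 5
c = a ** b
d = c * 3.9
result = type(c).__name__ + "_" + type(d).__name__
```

a is int; b is int; c is int; d is float; result = 'int_float'

'int_float'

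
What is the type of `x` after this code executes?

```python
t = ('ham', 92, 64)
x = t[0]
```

Index 0 of tuple is a str literal

str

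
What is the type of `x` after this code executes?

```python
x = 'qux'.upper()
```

str.upper() returns str

str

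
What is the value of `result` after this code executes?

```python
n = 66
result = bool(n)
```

n = 66; result = True

True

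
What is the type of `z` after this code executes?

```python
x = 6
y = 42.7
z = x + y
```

int + float = float

float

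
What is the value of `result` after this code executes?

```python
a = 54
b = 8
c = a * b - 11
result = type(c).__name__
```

a is int; b is int; c is int; result = 'int'

'int'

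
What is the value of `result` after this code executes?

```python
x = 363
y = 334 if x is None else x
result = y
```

x = 363; y = 363; result = 363

363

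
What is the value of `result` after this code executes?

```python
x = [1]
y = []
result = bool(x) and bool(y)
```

x = [1]; y = []; result = False

False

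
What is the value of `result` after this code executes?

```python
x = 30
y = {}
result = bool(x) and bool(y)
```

x = 30; y = {}; result = False

False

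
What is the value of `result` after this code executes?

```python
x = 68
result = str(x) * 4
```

x = 68; result = '68686868'

'68686868'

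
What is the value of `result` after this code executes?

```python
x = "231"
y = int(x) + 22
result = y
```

x = '231'; y = 253; result = 253

253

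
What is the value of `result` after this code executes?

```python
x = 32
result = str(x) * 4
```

x = 32; result = '32323232'

'32323232'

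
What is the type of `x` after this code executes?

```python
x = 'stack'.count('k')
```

str.count() returns int

int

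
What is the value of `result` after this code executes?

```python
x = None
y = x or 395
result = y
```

x = None; y = 395; result = 395

395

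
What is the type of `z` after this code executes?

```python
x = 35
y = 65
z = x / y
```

int / int = float

float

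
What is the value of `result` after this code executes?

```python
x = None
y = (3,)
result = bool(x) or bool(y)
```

x = None; y = (3,); result = True

True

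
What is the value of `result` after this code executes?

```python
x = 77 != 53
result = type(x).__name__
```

x is bool; result = 'bool'

'bool'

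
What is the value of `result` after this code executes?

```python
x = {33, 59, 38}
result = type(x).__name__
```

x is set; result = 'set'

'set'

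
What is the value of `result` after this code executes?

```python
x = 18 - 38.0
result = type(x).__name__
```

x is float; result = 'float'

'float'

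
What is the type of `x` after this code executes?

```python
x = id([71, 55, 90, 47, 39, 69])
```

id() returns int

int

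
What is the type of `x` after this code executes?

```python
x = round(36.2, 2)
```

round() with decimal places returns float

float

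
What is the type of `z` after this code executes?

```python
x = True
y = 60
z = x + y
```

bool + int = int (bool is subclass of int)

int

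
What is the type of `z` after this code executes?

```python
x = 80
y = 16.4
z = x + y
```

int + float = float

float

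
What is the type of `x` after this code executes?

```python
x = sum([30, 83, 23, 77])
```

sum() of ints returns int

int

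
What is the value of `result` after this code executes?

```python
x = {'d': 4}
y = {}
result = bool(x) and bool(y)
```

x = {'d': 4}; y = {}; result = False

False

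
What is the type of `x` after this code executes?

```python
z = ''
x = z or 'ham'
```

'or' returns first truthy value (str)

str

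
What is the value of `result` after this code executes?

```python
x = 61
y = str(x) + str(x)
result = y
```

x = 61; y = '6161'; result = '6161'

'6161'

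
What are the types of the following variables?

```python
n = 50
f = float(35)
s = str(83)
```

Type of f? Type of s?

f is assigned the result of calling float(), which returns a float; s is assigned the result of calling str(), which returns a str

float, str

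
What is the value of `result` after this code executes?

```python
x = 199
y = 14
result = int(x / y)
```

x = 199; y = 14; result = 14

14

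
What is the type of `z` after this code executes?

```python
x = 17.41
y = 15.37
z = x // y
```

float // float = float

float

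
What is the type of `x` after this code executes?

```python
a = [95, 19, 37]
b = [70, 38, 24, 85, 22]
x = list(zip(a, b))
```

list(zip()) returns a list of tuples

list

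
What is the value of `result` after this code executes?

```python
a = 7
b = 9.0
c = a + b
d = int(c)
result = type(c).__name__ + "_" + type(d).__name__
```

a is int; b is float; c is float; d is int; result = 'float_int'

'float_int'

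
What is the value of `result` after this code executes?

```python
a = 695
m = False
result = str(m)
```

a = 695; m = False; result = 'False'

'False'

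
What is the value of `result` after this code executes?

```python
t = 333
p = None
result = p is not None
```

t = 333; p = None; result = False

False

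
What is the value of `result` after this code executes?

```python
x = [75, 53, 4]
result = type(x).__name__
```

x is list; result = 'list'

'list'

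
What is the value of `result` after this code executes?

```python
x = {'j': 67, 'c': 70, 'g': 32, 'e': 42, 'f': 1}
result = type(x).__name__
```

x is dict; result = 'dict'

'dict'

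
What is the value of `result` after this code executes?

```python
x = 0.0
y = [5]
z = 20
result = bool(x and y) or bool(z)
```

x = 0.0; y = [5]; z = 20; result = True

True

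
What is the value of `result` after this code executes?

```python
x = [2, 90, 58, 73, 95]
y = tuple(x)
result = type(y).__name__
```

x is list; y is tuple; result = 'tuple'

'tuple'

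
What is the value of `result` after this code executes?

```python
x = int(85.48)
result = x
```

x = 85; result = 85

85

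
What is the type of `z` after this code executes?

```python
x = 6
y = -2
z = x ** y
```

int ** negative = float

float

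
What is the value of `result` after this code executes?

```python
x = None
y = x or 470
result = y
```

x = None; y = 470; result = 470

470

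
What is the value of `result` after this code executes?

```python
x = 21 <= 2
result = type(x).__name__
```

x is bool; result = 'bool'

'bool'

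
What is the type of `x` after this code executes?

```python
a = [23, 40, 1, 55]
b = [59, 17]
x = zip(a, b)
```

zip() returns a zip object

zip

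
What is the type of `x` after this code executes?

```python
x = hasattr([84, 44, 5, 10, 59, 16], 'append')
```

hasattr() returns bool

bool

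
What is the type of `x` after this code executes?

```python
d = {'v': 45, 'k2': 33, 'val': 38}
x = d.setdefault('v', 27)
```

dict.setdefault() returns the (existing or default) value

int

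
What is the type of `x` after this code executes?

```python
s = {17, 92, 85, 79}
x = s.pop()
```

Popping from set[int] returns int

int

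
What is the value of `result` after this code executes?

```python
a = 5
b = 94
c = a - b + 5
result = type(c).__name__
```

a is int; b is int; c is int; result = 'int'

'int'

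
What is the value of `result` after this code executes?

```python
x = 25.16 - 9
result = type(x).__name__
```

x is float; result = 'float'

'float'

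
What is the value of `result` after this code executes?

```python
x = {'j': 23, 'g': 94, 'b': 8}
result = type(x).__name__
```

x is dict; result = 'dict'

'dict'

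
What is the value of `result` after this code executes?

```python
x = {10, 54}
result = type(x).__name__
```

x is set; result = 'set'

'set'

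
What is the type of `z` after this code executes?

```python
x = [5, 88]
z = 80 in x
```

'in' operator returns bool

bool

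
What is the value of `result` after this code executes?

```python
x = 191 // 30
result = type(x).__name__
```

x is int; result = 'int'

'int'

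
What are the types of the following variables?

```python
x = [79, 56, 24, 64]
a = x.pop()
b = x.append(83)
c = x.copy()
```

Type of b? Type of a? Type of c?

append() returns None; pop() returns element; copy() returns list

NoneType, int, list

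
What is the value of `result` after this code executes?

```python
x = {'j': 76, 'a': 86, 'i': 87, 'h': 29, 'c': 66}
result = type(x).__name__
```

x is dict; result = 'dict'

'dict'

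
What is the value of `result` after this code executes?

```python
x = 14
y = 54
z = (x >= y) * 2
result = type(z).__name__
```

x is int; y is int; z is int; result = 'int'

'int'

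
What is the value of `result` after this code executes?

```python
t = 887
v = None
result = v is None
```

t = 887; v = None; result = True

True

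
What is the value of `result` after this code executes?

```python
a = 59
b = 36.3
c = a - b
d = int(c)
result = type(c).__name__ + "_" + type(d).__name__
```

a is int; b is float; c is float; d is int; result = 'float_int'

'float_int'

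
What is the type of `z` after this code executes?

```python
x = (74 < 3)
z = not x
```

'not' returns bool

bool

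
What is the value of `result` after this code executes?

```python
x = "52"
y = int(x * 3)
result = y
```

x = '52'; y = 525252; result = 525252

525252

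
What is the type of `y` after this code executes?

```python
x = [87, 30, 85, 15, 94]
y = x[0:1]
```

Slicing a list returns a list

list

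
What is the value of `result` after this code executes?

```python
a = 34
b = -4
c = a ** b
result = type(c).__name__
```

a is int; b is int; c is float; result = 'float'

'float'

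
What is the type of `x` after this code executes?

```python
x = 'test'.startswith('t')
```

str.startswith() returns bool

bool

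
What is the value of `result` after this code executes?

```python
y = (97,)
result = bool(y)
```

y = (97,); result = True

True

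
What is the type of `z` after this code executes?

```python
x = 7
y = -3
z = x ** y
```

int ** negative = float

float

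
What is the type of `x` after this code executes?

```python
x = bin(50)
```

bin() returns str representation

str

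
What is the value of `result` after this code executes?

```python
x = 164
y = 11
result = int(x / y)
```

x = 164; y = 11; result = 14

14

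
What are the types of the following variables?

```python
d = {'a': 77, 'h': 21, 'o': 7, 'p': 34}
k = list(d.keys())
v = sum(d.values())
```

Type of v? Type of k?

sum of ints is int; list() converts to list

int, list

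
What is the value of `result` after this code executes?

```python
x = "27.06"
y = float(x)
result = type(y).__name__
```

x is str; y is float; result = 'float'

'float'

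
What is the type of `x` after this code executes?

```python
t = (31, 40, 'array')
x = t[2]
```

Index 2 of tuple is a str literal

str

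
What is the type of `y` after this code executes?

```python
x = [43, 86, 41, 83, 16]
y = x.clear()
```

list.clear() returns None

NoneType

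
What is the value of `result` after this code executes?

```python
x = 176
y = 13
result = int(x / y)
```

x = 176; y = 13; result = 13

13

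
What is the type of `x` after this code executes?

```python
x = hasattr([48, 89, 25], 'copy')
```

hasattr() returns bool

bool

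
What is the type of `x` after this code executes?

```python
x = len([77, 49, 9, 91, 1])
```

len() always returns int

int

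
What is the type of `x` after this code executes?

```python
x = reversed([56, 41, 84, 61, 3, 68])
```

reversed() on a list returns list_reverseiterator

list_reverseiterator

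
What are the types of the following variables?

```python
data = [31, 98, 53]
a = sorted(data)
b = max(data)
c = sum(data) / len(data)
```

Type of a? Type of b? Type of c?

sorted() returns list; max of ints returns int; int / int = float

list, int, float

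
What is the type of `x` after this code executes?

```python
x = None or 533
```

'or' with None returns the other truthy value

int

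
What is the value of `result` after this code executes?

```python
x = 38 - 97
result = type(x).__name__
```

x is int; result = 'int'

'int'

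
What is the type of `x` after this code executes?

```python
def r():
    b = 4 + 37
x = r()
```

Function without return returns None

NoneType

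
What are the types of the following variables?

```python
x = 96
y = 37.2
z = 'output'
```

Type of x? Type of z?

x is assigned a bare integer (no decimal point), so it is an int; z is assigned a quoted string literal, so it is a str

int, str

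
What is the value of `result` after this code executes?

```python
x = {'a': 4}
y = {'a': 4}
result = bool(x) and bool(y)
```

x = {'a': 4}; y = {'a': 4}; result = True

True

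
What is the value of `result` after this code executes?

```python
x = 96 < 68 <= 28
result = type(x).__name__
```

x is bool; result = 'bool'

'bool'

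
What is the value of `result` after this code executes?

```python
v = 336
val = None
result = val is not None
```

v = 336; val = None; result = False

False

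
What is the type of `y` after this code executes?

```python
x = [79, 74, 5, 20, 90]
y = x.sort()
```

list.sort() returns None (mutates in place)

NoneType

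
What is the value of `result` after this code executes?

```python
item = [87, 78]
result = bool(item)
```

item = [87, 78]; result = True

True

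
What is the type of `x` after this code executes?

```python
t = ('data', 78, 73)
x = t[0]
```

Index 0 of tuple is a str literal

str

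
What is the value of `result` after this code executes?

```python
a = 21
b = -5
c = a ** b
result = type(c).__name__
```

a is int; b is int; c is float; result = 'float'

'float'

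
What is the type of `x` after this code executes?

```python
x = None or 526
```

'or' with None returns the other truthy value

int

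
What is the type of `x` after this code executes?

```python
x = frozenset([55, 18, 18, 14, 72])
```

frozenset() returns frozenset

frozenset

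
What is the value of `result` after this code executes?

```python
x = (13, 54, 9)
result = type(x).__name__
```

x is tuple; result = 'tuple'

'tuple'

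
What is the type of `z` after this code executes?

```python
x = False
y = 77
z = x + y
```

bool + int = int (bool is subclass of int)

int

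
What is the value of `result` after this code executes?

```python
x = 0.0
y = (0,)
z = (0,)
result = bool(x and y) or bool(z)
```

x = 0.0; y = (0,); z = (0,); result = True

True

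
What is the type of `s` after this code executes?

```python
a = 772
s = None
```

None has type NoneType

NoneType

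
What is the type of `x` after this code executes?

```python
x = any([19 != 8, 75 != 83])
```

any() returns bool

bool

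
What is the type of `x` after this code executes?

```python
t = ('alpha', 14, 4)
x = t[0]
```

Index 0 of tuple is a str literal

str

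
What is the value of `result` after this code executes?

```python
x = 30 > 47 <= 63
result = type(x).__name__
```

x is bool; result = 'bool'

'bool'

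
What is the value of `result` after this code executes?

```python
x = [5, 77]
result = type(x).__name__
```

x is list; result = 'list'

'list'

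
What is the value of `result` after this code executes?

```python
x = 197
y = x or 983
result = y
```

x = 197; y = 197; result = 197

197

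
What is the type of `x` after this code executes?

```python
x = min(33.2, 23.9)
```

min() of floats returns float

float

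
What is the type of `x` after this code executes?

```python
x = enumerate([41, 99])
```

enumerate() returns an enumerate object

enumerate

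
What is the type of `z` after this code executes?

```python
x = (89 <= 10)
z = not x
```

'not' returns bool

bool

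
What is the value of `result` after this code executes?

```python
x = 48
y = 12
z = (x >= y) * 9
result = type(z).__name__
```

x is int; y is int; z is int; result = 'int'

'int'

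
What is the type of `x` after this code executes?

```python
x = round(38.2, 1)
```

round() with decimal places returns float

float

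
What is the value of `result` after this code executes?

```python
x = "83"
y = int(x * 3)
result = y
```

x = '83'; y = 838383; result = 838383

838383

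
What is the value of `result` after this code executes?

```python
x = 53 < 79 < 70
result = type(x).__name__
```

x is bool; result = 'bool'

'bool'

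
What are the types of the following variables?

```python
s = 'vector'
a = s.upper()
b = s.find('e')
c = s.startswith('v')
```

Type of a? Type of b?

upper() returns str; find() returns int

str, int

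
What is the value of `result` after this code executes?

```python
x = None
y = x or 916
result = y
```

x = None; y = 916; result = 916

916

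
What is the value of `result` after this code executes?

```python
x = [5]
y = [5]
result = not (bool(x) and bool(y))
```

x = [5]; y = [5]; result = False

False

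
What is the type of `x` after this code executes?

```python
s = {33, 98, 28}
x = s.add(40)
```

set.add() returns None (mutates in place)

NoneType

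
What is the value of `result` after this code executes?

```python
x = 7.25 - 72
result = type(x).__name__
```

x is float; result = 'float'

'float'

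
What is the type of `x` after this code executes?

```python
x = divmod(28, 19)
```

divmod() returns tuple of (quotient, remainder)

tuple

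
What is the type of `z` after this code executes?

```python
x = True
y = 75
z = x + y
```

bool + int = int (bool is subclass of int)

int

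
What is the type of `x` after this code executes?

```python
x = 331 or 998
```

'or' returns first truthy value (int)

int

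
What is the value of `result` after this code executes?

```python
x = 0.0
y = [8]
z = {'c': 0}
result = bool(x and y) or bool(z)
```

x = 0.0; y = [8]; z = {'c': 0}; result = True

True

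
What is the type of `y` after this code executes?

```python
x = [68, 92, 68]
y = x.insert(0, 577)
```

list.insert() returns None

NoneType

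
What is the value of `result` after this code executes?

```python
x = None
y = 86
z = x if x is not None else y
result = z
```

x = None; y = 86; z = 86; result = 86

86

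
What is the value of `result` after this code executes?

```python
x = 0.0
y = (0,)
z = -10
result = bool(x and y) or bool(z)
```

x = 0.0; y = (0,); z = -10; result = True

True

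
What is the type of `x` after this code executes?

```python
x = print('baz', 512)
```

print() returns None

NoneType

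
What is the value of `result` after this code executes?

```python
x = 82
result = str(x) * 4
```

x = 82; result = '82828282'

'82828282'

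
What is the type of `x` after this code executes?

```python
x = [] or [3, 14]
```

'or' returns first truthy value (list)

list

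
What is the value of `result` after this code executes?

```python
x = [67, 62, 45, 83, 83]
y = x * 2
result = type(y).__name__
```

x is list; y is list; result = 'list'

'list'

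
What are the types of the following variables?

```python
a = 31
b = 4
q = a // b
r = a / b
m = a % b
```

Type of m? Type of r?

% of ints returns int; / returns float

int, float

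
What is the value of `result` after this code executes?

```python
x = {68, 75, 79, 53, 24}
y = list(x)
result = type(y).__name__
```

x is set; y is list; result = 'list'

'list'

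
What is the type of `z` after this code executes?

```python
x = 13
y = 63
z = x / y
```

int / int = float

float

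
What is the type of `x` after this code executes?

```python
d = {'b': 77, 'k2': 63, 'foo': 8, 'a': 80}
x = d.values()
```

.values() returns dict_values view

dict_values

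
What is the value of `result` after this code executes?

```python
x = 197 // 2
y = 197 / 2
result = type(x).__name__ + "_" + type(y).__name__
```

x is int; y is float; result = 'int_float'

'int_float'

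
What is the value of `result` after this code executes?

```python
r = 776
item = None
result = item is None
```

r = 776; item = None; result = True

True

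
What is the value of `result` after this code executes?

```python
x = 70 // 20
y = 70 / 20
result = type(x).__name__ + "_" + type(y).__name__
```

x is int; y is float; result = 'int_float'

'int_float'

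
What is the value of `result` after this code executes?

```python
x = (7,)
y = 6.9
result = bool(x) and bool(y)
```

x = (7,); y = 6.9; result = True

True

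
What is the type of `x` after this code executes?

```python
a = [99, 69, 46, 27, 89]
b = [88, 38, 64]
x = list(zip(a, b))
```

list(zip()) returns a list of tuples

list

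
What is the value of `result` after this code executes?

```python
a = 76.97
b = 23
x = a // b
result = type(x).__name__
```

a is float; b is int; x is float; result = 'float'

'float'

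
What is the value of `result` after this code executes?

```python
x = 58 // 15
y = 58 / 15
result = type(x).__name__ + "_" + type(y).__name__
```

x is int; y is float; result = 'int_float'

'int_float'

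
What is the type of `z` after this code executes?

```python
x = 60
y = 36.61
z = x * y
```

int * float = float

float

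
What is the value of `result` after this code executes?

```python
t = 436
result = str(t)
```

t = 436; result = '436'

'436'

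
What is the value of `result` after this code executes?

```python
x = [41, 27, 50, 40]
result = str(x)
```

x = [41, 27, 50, 40]; result = '[41, 27, 50, 40]'

'[41, 27, 50, 40]'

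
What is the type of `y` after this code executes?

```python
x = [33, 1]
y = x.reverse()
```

list.reverse() returns None

NoneType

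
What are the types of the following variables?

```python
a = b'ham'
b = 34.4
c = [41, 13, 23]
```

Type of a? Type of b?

a is assigned a bytes literal (b'...' prefix); b is assigned a number with a decimal point, so it is a float

bytes, float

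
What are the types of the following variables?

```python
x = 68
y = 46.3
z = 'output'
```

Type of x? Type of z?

x is assigned a bare integer (no decimal point), so it is an int; z is assigned a quoted string literal, so it is a str

int, str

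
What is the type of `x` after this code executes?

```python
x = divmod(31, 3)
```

divmod() returns tuple of (quotient, remainder)

tuple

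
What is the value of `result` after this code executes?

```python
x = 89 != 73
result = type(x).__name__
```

x is bool; result = 'bool'

'bool'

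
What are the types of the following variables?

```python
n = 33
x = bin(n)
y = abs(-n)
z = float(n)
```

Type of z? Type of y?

float() returns float; abs() of int returns int

float, int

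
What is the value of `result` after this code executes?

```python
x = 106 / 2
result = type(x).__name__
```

x is float; result = 'float'

'float'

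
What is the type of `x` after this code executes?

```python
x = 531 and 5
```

'and' with truthy values returns last operand (int)

int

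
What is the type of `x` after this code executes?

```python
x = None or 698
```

'or' with None returns the other truthy value

int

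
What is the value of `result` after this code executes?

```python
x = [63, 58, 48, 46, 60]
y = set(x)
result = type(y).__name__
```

x is list; y is set; result = 'set'

'set'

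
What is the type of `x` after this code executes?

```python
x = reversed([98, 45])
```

reversed() on a list returns list_reverseiterator

list_reverseiterator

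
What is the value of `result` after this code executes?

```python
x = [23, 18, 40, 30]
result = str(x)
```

x = [23, 18, 40, 30]; result = '[23, 18, 40, 30]'

'[23, 18, 40, 30]'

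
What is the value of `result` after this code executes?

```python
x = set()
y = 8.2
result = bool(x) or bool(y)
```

x = set(); y = 8.2; result = True

True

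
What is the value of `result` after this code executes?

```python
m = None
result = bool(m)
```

m = None; result = False

False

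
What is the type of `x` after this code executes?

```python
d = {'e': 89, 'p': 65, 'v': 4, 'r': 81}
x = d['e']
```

Accessing dict[str, int] with str key returns int

int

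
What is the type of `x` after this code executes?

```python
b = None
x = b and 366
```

'and' returns first falsy value (None)

NoneType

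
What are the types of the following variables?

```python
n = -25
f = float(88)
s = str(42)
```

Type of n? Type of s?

n is assigned a bare integer (no decimal point), so it is an int; s is assigned the result of calling str(), which returns a str

int, str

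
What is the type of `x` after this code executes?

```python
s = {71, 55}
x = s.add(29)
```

set.add() returns None (mutates in place)

NoneType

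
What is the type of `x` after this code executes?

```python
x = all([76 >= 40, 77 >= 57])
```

all() returns bool

bool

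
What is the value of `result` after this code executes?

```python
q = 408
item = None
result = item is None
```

q = 408; item = None; result = True

True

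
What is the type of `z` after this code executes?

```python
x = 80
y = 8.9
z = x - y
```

int - float = float

float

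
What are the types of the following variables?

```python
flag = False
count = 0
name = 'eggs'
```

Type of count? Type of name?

count is assigned a bare integer (no decimal point), so it is an int; name is assigned a quoted string literal, so it is a str

int, str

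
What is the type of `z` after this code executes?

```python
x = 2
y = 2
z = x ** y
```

positive int ** positive int = int

int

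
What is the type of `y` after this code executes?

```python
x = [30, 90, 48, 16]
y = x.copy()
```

list.copy() returns list

list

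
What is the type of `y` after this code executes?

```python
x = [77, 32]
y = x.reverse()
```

list.reverse() returns None

NoneType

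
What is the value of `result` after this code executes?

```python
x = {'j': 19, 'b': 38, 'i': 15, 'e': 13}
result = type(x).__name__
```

x is dict; result = 'dict'

'dict'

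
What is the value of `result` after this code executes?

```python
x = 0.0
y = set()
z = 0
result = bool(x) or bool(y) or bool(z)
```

x = 0.0; y = set(); z = 0; result = False

False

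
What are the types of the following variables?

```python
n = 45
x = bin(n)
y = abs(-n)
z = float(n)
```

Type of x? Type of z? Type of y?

bin() returns str; float() returns float; abs() of int returns int

str, float, int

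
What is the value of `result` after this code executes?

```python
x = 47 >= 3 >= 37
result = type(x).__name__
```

x is bool; result = 'bool'

'bool'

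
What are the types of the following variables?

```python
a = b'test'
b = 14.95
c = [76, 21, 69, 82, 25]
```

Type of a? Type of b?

a is assigned a bytes literal (b'...' prefix); b is assigned a number with a decimal point, so it is a float

bytes, float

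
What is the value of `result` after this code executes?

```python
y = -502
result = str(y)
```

y = -502; result = '-502'

'-502'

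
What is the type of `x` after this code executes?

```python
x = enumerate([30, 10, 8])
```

enumerate() returns an enumerate object

enumerate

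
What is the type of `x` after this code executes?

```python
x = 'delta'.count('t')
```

str.count() returns int

int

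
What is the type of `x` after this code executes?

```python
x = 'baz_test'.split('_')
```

str.split() returns list

list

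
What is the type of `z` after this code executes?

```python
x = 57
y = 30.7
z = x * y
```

int * float = float

float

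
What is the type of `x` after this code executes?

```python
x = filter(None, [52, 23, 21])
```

filter() returns a filter object

filter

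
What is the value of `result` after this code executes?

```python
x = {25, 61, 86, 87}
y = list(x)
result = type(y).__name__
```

x is set; y is list; result = 'list'

'list'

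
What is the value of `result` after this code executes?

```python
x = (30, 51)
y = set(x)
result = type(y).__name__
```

x is tuple; y is set; result = 'set'

'set'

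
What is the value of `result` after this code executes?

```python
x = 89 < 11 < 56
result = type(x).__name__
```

x is bool; result = 'bool'

'bool'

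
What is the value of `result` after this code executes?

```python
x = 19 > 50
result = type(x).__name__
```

x is bool; result = 'bool'

'bool'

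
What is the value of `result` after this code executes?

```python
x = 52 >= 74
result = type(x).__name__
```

x is bool; result = 'bool'

'bool'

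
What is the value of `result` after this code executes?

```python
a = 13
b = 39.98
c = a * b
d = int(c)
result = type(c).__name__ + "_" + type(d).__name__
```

a is int; b is float; c is float; d is int; result = 'float_int'

'float_int'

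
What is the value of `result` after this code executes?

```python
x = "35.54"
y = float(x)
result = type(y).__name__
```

x is str; y is float; result = 'float'

'float'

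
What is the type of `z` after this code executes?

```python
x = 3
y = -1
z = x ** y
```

int ** negative = float

float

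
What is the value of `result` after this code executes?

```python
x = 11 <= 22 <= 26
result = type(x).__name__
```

x is bool; result = 'bool'

'bool'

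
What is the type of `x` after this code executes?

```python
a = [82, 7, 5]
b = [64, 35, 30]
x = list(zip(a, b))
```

list(zip()) returns a list of tuples

list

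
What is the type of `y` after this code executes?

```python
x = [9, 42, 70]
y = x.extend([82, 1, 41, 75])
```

list.extend() returns None

NoneType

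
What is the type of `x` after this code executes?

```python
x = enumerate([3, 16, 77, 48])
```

enumerate() returns an enumerate object

enumerate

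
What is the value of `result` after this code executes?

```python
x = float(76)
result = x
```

x = 76.0; result = 76.0

76.0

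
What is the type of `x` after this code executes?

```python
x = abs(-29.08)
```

abs() of float returns float

float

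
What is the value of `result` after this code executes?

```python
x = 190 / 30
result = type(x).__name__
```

x is float; result = 'float'

'float'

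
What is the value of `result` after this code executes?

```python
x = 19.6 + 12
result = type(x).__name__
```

x is float; result = 'float'

'float'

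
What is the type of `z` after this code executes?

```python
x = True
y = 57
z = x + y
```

bool + int = int (bool is subclass of int)

int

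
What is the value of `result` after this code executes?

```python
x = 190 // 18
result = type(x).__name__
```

x is int; result = 'int'

'int'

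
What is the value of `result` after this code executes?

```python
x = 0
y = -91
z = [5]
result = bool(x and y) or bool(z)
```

x = 0; y = -91; z = [5]; result = True

True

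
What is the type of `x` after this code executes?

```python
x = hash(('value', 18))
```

hash() returns int

int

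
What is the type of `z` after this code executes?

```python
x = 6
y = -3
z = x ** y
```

int ** negative = float

float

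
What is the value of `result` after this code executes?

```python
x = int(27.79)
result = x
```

x = 27; result = 27

27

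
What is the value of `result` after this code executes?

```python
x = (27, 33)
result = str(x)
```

x = (27, 33); result = '(27, 33)'

'(27, 33)'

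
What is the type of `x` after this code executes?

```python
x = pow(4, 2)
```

pow(int, int) returns int

int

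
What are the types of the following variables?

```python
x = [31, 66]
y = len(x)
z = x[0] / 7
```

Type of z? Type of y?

int / int = float; len() returns int

float, int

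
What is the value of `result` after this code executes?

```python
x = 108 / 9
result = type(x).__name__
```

x is float; result = 'float'

'float'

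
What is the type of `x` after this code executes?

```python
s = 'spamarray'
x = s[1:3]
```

Slicing a str returns str

str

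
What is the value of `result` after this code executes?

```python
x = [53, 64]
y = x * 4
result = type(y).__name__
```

x is list; y is list; result = 'list'

'list'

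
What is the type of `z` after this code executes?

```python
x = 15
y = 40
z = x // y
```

int // int = int

int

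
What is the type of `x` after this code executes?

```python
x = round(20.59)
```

round() with no decimal places returns int

int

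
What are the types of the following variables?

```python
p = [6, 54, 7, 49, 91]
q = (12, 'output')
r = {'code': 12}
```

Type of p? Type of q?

p is assigned a list literal (square brackets); q is assigned a tuple (parenthesized, comma-separated values)

list, tuple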